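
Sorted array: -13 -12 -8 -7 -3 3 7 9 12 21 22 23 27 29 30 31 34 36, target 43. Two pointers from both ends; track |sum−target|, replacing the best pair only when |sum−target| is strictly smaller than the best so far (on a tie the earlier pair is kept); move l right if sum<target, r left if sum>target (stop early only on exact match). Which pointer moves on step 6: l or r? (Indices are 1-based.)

[1,18] -13+36=23 d=20 * → l++
[2,18] -12+36=24 d=19 * → l++
[3,18] -8+36=28 d=15 * → l++
[4,18] -7+36=29 d=14 * → l++
[5,18] -3+36=33 d=10 * → l++
[6,18] 3+36=39 d=4 * → l++

l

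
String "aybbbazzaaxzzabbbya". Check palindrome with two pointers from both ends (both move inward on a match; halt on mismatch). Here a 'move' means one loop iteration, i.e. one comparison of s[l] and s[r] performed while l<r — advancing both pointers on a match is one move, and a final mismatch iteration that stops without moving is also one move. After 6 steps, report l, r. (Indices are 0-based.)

[0,18] 'a'=='a' → l++,r--
[1,17] 'y'=='y' → l++,r--
[2,16] 'b'=='b' → l++,r--
[3,15] 'b'=='b' → l++,r--
[4,14] 'b'=='b' → l++,r--
[5,13] 'a'=='a' → l++,r--

l=6, r=12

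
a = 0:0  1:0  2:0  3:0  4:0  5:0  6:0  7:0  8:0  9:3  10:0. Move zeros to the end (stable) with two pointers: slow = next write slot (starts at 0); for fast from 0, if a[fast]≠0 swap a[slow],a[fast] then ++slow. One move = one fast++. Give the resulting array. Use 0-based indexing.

[3, 0, 0, 0, 0, 0, 0, 0, 0, 0, 0]

(s=0,f=0) a[fast]=0 → fast++
(s=0,f=1) a[fast]=0 → fast++
(s=0,f=2) a[fast]=0 → fast++
(s=0,f=3) a[fast]=0 → fast++
(s=0,f=4) a[fast]=0 → fast++
(s=0,f=5) a[fast]=0 → fast++
(s=0,f=6) a[fast]=0 → fast++
(s=0,f=7) a[fast]=0 → fast++
(s=0,f=8) a[fast]=0 → fast++
(s=0,f=9) a[fast]=3≠0 swap→a[0]=3 → slow++,fast++
(s=1,f=10) a[fast]=0 → fast++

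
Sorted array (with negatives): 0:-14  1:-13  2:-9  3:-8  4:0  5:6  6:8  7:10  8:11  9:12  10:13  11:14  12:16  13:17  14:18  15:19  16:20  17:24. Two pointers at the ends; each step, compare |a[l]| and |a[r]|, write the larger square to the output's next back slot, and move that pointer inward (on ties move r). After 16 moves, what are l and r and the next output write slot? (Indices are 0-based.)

l=0 r=17: |-14|<=|24| out[17]=576, r--
l=0 r=16: |-14|<=|20| out[16]=400, r--
l=0 r=15: |-14|<=|19| out[15]=361, r--
l=0 r=14: |-14|<=|18| out[14]=324, r--
l=0 r=13: |-14|<=|17| out[13]=289, r--
l=0 r=12: |-14|<=|16| out[12]=256, r--
l=0 r=11: |-14|<=|14| out[11]=196, r--
l=0 r=10: |-14|>|13| out[10]=196, l++
l=1 r=10: |-13|<=|13| out[9]=169, r--
l=1 r=9: |-13|>|12| out[8]=169, l++
l=2 r=9: |-9|<=|12| out[7]=144, r--
l=2 r=8: |-9|<=|11| out[6]=121, r--
l=2 r=7: |-9|<=|10| out[5]=100, r--
l=2 r=6: |-9|>|8| out[4]=81, l++
l=3 r=6: |-8|<=|8| out[3]=64, r--
l=3 r=5: |-8|>|6| out[2]=64, l++

l=4, r=5, next write slot=1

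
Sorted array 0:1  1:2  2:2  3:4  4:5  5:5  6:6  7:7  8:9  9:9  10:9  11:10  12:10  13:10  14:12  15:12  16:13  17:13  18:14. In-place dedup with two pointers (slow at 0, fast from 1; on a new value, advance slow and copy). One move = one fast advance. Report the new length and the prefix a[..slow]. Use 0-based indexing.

length 11; prefix = [1, 2, 4, 5, 6, 7, 9, 10, 12, 13, 14]

(s=0,f=1) a[fast]=2≠a[slow]=1 write a[1]=2 → slow++,fast++
(s=1,f=2) a[fast]=2=a[slow] dup → fast++
(s=1,f=3) a[fast]=4≠a[slow]=2 write a[2]=4 → slow++,fast++
(s=2,f=4) a[fast]=5≠a[slow]=4 write a[3]=5 → slow++,fast++
(s=3,f=5) a[fast]=5=a[slow] dup → fast++
(s=3,f=6) a[fast]=6≠a[slow]=5 write a[4]=6 → slow++,fast++
(s=4,f=7) a[fast]=7≠a[slow]=6 write a[5]=7 → slow++,fast++
(s=5,f=8) a[fast]=9≠a[slow]=7 write a[6]=9 → slow++,fast++
(s=6,f=9) a[fast]=9=a[slow] dup → fast++
(s=6,f=10) a[fast]=9=a[slow] dup → fast++
(s=6,f=11) a[fast]=10≠a[slow]=9 write a[7]=10 → slow++,fast++
(s=7,f=12) a[fast]=10=a[slow] dup → fast++
(s=7,f=13) a[fast]=10=a[slow] dup → fast++
(s=7,f=14) a[fast]=12≠a[slow]=10 write a[8]=12 → slow++,fast++
(s=8,f=15) a[fast]=12=a[slow] dup → fast++
(s=8,f=16) a[fast]=13≠a[slow]=12 write a[9]=13 → slow++,fast++
(s=9,f=17) a[fast]=13=a[slow] dup → fast++
(s=9,f=18) a[fast]=14≠a[slow]=13 write a[10]=14 → slow++,fast++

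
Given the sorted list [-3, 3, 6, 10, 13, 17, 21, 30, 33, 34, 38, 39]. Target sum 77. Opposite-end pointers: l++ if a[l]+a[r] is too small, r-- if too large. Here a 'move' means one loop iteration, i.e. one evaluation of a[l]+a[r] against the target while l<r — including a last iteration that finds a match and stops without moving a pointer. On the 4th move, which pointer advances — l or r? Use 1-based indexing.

l

l=1 r=12: -3+39=36 <77, l++
l=2 r=12: 3+39=42 <77, l++
l=3 r=12: 6+39=45 <77, l++
l=4 r=12: 10+39=49 <77, l++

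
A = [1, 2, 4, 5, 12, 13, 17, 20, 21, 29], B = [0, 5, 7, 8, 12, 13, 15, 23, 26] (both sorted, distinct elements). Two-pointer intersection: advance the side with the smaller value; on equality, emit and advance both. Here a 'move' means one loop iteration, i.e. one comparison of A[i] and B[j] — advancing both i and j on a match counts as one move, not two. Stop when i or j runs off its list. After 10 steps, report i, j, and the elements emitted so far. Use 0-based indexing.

i=0 j=0: 1>0, j++
i=0 j=1: 1<5, i++
i=1 j=1: 2<5, i++
i=2 j=1: 4<5, i++
i=3 j=1: 5==5 emit, i++,j++
i=4 j=2: 12>7, j++
i=4 j=3: 12>8, j++
i=4 j=4: 12==12 emit, i++,j++
i=5 j=5: 13==13 emit, i++,j++
i=6 j=6: 17>15, j++

i=6, j=7, emitted=[5, 12, 13]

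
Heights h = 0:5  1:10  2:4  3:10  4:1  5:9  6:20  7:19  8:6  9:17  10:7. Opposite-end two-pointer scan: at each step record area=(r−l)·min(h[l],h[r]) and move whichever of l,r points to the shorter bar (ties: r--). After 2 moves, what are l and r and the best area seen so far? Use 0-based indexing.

[0,10] min(5,7)*10=50 best=50 * → l++
[1,10] min(10,7)*9=63 best=63 * → r--

l=1, r=9, best area=63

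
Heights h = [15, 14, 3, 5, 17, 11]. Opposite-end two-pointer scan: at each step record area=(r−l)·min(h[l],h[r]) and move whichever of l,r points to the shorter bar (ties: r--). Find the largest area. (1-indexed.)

l=1 r=6: min(15,11)*5=55 best=55 *, r--
l=1 r=5: min(15,17)*4=60 best=60 *, l++
l=2 r=5: min(14,17)*3=42 best=60, l++
l=3 r=5: min(3,17)*2=6 best=60, l++
l=4 r=5: min(5,17)*1=5 best=60, l++

max area = 60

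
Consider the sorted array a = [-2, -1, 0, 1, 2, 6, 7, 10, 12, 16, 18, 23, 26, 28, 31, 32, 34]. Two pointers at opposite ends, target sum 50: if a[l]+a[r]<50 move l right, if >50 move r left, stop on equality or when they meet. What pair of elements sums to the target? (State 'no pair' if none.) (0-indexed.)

[0,16] -2+34=32 <50 → l++
[1,16] -1+34=33 <50 → l++
[2,16] 0+34=34 <50 → l++
[3,16] 1+34=35 <50 → l++
[4,16] 2+34=36 <50 → l++
[5,16] 6+34=40 <50 → l++
[6,16] 7+34=41 <50 → l++
[7,16] 10+34=44 <50 → l++
[8,16] 12+34=46 <50 → l++
[9,16] 16+34=50 → found

(16, 34)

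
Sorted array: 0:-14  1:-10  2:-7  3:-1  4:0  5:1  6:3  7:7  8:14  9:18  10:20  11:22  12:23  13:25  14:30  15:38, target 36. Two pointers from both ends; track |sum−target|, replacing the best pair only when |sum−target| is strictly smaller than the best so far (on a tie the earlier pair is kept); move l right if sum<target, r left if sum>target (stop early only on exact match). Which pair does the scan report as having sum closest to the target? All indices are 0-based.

pair (14, 22) with sum 36 (|Δ|=0)

l=0 r=15: -14+38=24 d=12 *, l++
l=1 r=15: -10+38=28 d=8 *, l++
l=2 r=15: -7+38=31 d=5 *, l++
l=3 r=15: -1+38=37 d=1 *, r--
l=3 r=14: -1+30=29 d=7, l++
l=4 r=14: 0+30=30 d=6, l++
l=5 r=14: 1+30=31 d=5, l++
l=6 r=14: 3+30=33 d=3, l++
l=7 r=14: 7+30=37 d=1, r--
l=7 r=13: 7+25=32 d=4, l++
l=8 r=13: 14+25=39 d=3, r--
l=8 r=12: 14+23=37 d=1, r--
l=8 r=11: 14+22=36 d=0 *, stop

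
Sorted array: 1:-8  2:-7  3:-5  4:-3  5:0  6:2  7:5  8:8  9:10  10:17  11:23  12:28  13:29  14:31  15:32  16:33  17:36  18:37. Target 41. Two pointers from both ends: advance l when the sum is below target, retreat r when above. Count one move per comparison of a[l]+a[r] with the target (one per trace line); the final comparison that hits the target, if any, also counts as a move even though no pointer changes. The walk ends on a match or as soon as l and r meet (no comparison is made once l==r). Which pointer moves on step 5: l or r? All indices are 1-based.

l

l=1 r=18: -8+37=29 <41, l++
l=2 r=18: -7+37=30 <41, l++
l=3 r=18: -5+37=32 <41, l++
l=4 r=18: -3+37=34 <41, l++
l=5 r=18: 0+37=37 <41, l++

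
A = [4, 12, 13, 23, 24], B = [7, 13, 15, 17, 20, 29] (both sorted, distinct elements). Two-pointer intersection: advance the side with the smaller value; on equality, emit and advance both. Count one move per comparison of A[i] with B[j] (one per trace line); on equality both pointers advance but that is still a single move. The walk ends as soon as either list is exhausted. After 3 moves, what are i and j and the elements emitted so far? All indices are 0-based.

i=0 j=0: 4<7, i++
i=1 j=0: 12>7, j++
i=1 j=1: 12<13, i++

i=2, j=1, emitted=[]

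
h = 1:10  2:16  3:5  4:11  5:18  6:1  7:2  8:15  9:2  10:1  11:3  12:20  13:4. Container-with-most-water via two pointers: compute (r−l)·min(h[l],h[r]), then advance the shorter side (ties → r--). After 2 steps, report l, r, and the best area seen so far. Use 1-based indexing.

[1,13] min(10,4)*12=48 best=48 * → r--
[1,12] min(10,20)*11=110 best=110 * → l++

l=2, r=12, best area=110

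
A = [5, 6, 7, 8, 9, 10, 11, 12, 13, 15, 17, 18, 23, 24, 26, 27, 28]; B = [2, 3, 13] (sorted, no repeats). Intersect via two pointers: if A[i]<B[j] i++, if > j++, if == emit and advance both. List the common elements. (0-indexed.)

[i=0,j=0] 5>2 → j++
[i=0,j=1] 5>3 → j++
[i=0,j=2] 5<13 → i++
[i=1,j=2] 6<13 → i++
[i=2,j=2] 7<13 → i++
[i=3,j=2] 8<13 → i++
[i=4,j=2] 9<13 → i++
[i=5,j=2] 10<13 → i++
[i=6,j=2] 11<13 → i++
[i=7,j=2] 12<13 → i++
[i=8,j=2] 13==13 emit → i++,j++

intersection = [13]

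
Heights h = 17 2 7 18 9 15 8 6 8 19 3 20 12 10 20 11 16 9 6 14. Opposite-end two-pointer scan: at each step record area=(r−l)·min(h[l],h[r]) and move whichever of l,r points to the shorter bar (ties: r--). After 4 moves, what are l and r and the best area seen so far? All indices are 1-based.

[1,20] min(17,14)*19=266 best=266 * → r--
[1,19] min(17,6)*18=108 best=266 → r--
[1,18] min(17,9)*17=153 best=266 → r--
[1,17] min(17,16)*16=256 best=266 → r--

l=1, r=16, best area=266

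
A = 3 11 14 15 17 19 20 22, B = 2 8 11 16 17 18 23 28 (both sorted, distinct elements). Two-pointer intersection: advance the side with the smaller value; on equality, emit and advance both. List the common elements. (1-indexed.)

intersection = [11, 17]

i=1 j=1: 3>2, j++
i=1 j=2: 3<8, i++
i=2 j=2: 11>8, j++
i=2 j=3: 11==11 emit, i++,j++
i=3 j=4: 14<16, i++
i=4 j=4: 15<16, i++
i=5 j=4: 17>16, j++
i=5 j=5: 17==17 emit, i++,j++
i=6 j=6: 19>18, j++
i=6 j=7: 19<23, i++
i=7 j=7: 20<23, i++
i=8 j=7: 22<23, i++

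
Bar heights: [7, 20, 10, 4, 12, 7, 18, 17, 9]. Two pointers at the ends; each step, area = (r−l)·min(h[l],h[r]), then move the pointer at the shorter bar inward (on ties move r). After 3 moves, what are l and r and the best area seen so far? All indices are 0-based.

l=1, r=6, best area=102

l=0 r=8: min(7,9)*8=56 best=56 *, l++
l=1 r=8: min(20,9)*7=63 best=63 *, r--
l=1 r=7: min(20,17)*6=102 best=102 *, r--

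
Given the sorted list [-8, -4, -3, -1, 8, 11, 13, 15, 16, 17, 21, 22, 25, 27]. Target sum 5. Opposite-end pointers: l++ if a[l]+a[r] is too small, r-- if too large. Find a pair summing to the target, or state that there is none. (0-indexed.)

l=0 r=13: -8+27=19 >5, r--
l=0 r=12: -8+25=17 >5, r--
l=0 r=11: -8+22=14 >5, r--
l=0 r=10: -8+21=13 >5, r--
l=0 r=9: -8+17=9 >5, r--
l=0 r=8: -8+16=8 >5, r--
l=0 r=7: -8+15=7 >5, r--
l=0 r=6: -8+13=5, found

(-8, 13)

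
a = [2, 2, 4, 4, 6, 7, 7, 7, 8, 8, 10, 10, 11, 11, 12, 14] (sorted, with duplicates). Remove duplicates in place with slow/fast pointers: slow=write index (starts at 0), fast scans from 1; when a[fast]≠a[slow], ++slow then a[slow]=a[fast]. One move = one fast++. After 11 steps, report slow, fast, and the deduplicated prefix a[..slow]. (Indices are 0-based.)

slow=0 fast=1: a[fast]=2=a[slow] dup, fast++
slow=0 fast=2: a[fast]=4≠a[slow]=2 write a[1]=4, slow++,fast++
slow=1 fast=3: a[fast]=4=a[slow] dup, fast++
slow=1 fast=4: a[fast]=6≠a[slow]=4 write a[2]=6, slow++,fast++
slow=2 fast=5: a[fast]=7≠a[slow]=6 write a[3]=7, slow++,fast++
slow=3 fast=6: a[fast]=7=a[slow] dup, fast++
slow=3 fast=7: a[fast]=7=a[slow] dup, fast++
slow=3 fast=8: a[fast]=8≠a[slow]=7 write a[4]=8, slow++,fast++
slow=4 fast=9: a[fast]=8=a[slow] dup, fast++
slow=4 fast=10: a[fast]=10≠a[slow]=8 write a[5]=10, slow++,fast++
slow=5 fast=11: a[fast]=10=a[slow] dup, fast++

slow=5, fast=12, prefix=[2, 4, 6, 7, 8, 10]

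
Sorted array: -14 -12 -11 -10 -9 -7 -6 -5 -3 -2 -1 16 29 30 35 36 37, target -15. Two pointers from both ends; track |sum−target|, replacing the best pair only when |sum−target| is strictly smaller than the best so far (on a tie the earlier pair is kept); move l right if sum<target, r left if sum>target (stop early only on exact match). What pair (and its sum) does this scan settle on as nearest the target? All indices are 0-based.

l=0 r=16: -14+37=23 d=38 *, r--
l=0 r=15: -14+36=22 d=37 *, r--
l=0 r=14: -14+35=21 d=36 *, r--
l=0 r=13: -14+30=16 d=31 *, r--
l=0 r=12: -14+29=15 d=30 *, r--
l=0 r=11: -14+16=2 d=17 *, r--
l=0 r=10: -14+-1=-15 d=0 *, stop

pair (-14, -1) with sum -15 (|Δ|=0)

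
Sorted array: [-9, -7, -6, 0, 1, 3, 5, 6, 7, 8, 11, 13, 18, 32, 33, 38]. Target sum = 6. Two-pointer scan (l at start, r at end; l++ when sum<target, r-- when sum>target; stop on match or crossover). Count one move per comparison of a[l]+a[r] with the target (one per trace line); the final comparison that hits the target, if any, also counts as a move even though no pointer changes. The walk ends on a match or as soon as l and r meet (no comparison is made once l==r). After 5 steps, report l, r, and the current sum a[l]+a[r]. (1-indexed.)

l=1 r=16: -9+38=29 >6, r--
l=1 r=15: -9+33=24 >6, r--
l=1 r=14: -9+32=23 >6, r--
l=1 r=13: -9+18=9 >6, r--
l=1 r=12: -9+13=4 <6, l++

l=2, r=12, sum=6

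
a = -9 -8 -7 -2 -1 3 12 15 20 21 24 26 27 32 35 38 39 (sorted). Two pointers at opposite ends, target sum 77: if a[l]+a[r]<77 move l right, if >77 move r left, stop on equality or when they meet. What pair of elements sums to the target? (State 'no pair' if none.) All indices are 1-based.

l=1 r=17: -9+39=30 <77, l++
l=2 r=17: -8+39=31 <77, l++
l=3 r=17: -7+39=32 <77, l++
l=4 r=17: -2+39=37 <77, l++
l=5 r=17: -1+39=38 <77, l++
l=6 r=17: 3+39=42 <77, l++
l=7 r=17: 12+39=51 <77, l++
l=8 r=17: 15+39=54 <77, l++
l=9 r=17: 20+39=59 <77, l++
l=10 r=17: 21+39=60 <77, l++
l=11 r=17: 24+39=63 <77, l++
l=12 r=17: 26+39=65 <77, l++
l=13 r=17: 27+39=66 <77, l++
l=14 r=17: 32+39=71 <77, l++
l=15 r=17: 35+39=74 <77, l++
l=16 r=17: 38+39=77, found

(38, 39)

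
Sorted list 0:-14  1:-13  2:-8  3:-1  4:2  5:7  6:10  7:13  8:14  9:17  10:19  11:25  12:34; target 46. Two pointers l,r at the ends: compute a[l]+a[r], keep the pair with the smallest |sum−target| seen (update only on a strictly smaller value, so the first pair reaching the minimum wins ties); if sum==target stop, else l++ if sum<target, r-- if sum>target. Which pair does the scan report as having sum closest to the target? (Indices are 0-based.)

l=0 r=12: -14+34=20 d=26 *, l++
l=1 r=12: -13+34=21 d=25 *, l++
l=2 r=12: -8+34=26 d=20 *, l++
l=3 r=12: -1+34=33 d=13 *, l++
l=4 r=12: 2+34=36 d=10 *, l++
l=5 r=12: 7+34=41 d=5 *, l++
l=6 r=12: 10+34=44 d=2 *, l++
l=7 r=12: 13+34=47 d=1 *, r--
l=7 r=11: 13+25=38 d=8, l++
l=8 r=11: 14+25=39 d=7, l++
l=9 r=11: 17+25=42 d=4, l++
l=10 r=11: 19+25=44 d=2, l++

pair (13, 34) with sum 47 (|Δ|=1)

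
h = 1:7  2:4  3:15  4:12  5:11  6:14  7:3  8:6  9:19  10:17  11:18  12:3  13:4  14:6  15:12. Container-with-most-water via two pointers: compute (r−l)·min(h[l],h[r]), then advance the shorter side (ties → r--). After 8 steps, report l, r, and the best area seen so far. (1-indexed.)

l=5, r=11, best area=144

l=1 r=15: min(7,12)*14=98 best=98 *, l++
l=2 r=15: min(4,12)*13=52 best=98, l++
l=3 r=15: min(15,12)*12=144 best=144 *, r--
l=3 r=14: min(15,6)*11=66 best=144, r--
l=3 r=13: min(15,4)*10=40 best=144, r--
l=3 r=12: min(15,3)*9=27 best=144, r--
l=3 r=11: min(15,18)*8=120 best=144, l++
l=4 r=11: min(12,18)*7=84 best=144, l++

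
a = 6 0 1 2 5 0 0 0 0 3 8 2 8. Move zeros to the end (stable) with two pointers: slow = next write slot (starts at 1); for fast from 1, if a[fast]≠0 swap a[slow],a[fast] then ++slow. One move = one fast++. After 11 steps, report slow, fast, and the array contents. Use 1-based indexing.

slow=7, fast=12, a=[6, 1, 2, 5, 3, 8, 0, 0, 0, 0, 0, 2, 8]

(s=1,f=1) a[fast]=6≠0 swap→a[1]=6 → slow++,fast++
(s=2,f=2) a[fast]=0 → fast++
(s=2,f=3) a[fast]=1≠0 swap→a[2]=1 → slow++,fast++
(s=3,f=4) a[fast]=2≠0 swap→a[3]=2 → slow++,fast++
(s=4,f=5) a[fast]=5≠0 swap→a[4]=5 → slow++,fast++
(s=5,f=6) a[fast]=0 → fast++
(s=5,f=7) a[fast]=0 → fast++
(s=5,f=8) a[fast]=0 → fast++
(s=5,f=9) a[fast]=0 → fast++
(s=5,f=10) a[fast]=3≠0 swap→a[5]=3 → slow++,fast++
(s=6,f=11) a[fast]=8≠0 swap→a[6]=8 → slow++,fast++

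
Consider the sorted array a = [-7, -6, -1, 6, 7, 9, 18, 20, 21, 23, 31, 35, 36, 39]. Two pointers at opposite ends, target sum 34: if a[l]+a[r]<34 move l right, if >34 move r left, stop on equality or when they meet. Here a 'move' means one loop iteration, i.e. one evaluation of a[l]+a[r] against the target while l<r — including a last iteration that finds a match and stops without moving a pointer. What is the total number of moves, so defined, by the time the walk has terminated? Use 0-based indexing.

5 moves

[0,13] -7+39=32 <34 → l++
[1,13] -6+39=33 <34 → l++
[2,13] -1+39=38 >34 → r--
[2,12] -1+36=35 >34 → r--
[2,11] -1+35=34 → found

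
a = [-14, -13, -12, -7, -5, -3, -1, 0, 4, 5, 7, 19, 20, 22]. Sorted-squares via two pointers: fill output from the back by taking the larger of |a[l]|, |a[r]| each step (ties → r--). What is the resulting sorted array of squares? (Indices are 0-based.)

[0,13] |-14|<=|22| out[13]=484 → r--
[0,12] |-14|<=|20| out[12]=400 → r--
[0,11] |-14|<=|19| out[11]=361 → r--
[0,10] |-14|>|7| out[10]=196 → l++
[1,10] |-13|>|7| out[9]=169 → l++
[2,10] |-12|>|7| out[8]=144 → l++
[3,10] |-7|<=|7| out[7]=49 → r--
[3,9] |-7|>|5| out[6]=49 → l++
[4,9] |-5|<=|5| out[5]=25 → r--
[4,8] |-5|>|4| out[4]=25 → l++
[5,8] |-3|<=|4| out[3]=16 → r--
[5,7] |-3|>|0| out[2]=9 → l++
[6,7] |-1|>|0| out[1]=1 → l++
[7,7] |0|<=|0| out[0]=0 → r--

[0, 1, 9, 16, 25, 25, 49, 49, 144, 169, 196, 361, 400, 484]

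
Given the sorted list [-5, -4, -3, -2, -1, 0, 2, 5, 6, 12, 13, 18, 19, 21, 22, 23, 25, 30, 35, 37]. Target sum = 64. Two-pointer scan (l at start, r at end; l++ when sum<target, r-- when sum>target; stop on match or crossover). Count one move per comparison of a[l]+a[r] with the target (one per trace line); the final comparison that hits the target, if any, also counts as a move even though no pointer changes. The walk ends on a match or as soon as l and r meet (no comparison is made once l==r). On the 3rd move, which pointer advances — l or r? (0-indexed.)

l

[0,19] -5+37=32 <64 → l++
[1,19] -4+37=33 <64 → l++
[2,19] -3+37=34 <64 → l++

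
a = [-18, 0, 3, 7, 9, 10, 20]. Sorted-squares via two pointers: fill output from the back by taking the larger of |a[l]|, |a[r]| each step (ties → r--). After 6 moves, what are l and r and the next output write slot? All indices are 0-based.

[0,6] |-18|<=|20| out[6]=400 → r--
[0,5] |-18|>|10| out[5]=324 → l++
[1,5] |0|<=|10| out[4]=100 → r--
[1,4] |0|<=|9| out[3]=81 → r--
[1,3] |0|<=|7| out[2]=49 → r--
[1,2] |0|<=|3| out[1]=9 → r--

l=1, r=1, next write slot=0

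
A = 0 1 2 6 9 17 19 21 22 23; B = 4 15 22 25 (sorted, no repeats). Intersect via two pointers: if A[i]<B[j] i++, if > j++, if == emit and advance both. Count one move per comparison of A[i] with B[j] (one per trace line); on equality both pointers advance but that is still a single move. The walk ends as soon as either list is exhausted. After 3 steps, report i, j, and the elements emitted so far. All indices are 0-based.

i=0 j=0: 0<4, i++
i=1 j=0: 1<4, i++
i=2 j=0: 2<4, i++

i=3, j=0, emitted=[]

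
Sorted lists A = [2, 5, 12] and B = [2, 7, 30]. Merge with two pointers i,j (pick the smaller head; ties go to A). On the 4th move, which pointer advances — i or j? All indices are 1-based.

j

[i=1,j=1] A[i]=2<=B[j]=2 take 2 → i++
[i=2,j=1] A[i]=5>B[j]=2 take 2 → j++
[i=2,j=2] A[i]=5<=B[j]=7 take 5 → i++
[i=3,j=2] A[i]=12>B[j]=7 take 7 → j++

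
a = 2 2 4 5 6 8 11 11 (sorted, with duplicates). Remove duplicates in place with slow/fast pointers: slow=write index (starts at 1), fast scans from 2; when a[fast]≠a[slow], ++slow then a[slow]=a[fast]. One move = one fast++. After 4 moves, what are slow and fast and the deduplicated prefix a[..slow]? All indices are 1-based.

slow=1 fast=2: a[fast]=2=a[slow] dup, fast++
slow=1 fast=3: a[fast]=4≠a[slow]=2 write a[2]=4, slow++,fast++
slow=2 fast=4: a[fast]=5≠a[slow]=4 write a[3]=5, slow++,fast++
slow=3 fast=5: a[fast]=6≠a[slow]=5 write a[4]=6, slow++,fast++

slow=4, fast=6, prefix=[2, 4, 5, 6]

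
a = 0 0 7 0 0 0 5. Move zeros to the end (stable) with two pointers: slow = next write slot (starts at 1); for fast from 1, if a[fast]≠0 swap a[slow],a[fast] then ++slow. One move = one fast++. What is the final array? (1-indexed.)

slow=1 fast=1: a[fast]=0, fast++
slow=1 fast=2: a[fast]=0, fast++
slow=1 fast=3: a[fast]=7≠0 swap→a[1]=7, slow++,fast++
slow=2 fast=4: a[fast]=0, fast++
slow=2 fast=5: a[fast]=0, fast++
slow=2 fast=6: a[fast]=0, fast++
slow=2 fast=7: a[fast]=5≠0 swap→a[2]=5, slow++,fast++

[7, 5, 0, 0, 0, 0, 0]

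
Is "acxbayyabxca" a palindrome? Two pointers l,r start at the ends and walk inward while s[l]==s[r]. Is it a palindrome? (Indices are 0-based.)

[0,11] 'a'=='a' → l++,r--
[1,10] 'c'=='c' → l++,r--
[2,9] 'x'=='x' → l++,r--
[3,8] 'b'=='b' → l++,r--
[4,7] 'a'=='a' → l++,r--
[5,6] 'y'=='y' → l++,r--

palindrome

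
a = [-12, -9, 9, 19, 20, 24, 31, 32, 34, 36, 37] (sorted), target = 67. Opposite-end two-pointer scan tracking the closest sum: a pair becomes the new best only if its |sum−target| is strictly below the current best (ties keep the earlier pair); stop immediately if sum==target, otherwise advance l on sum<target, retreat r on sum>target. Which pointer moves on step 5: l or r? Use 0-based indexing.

l

l=0 r=10: -12+37=25 d=42 *, l++
l=1 r=10: -9+37=28 d=39 *, l++
l=2 r=10: 9+37=46 d=21 *, l++
l=3 r=10: 19+37=56 d=11 *, l++
l=4 r=10: 20+37=57 d=10 *, l++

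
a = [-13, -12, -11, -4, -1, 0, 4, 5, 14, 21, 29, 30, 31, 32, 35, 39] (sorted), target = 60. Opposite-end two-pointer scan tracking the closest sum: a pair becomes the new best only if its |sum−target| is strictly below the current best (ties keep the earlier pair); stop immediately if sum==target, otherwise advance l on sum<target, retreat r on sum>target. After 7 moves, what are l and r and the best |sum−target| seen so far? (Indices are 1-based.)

l=8, r=16, best |Δ|=17

[1,16] -13+39=26 d=34 * → l++
[2,16] -12+39=27 d=33 * → l++
[3,16] -11+39=28 d=32 * → l++
[4,16] -4+39=35 d=25 * → l++
[5,16] -1+39=38 d=22 * → l++
[6,16] 0+39=39 d=21 * → l++
[7,16] 4+39=43 d=17 * → l++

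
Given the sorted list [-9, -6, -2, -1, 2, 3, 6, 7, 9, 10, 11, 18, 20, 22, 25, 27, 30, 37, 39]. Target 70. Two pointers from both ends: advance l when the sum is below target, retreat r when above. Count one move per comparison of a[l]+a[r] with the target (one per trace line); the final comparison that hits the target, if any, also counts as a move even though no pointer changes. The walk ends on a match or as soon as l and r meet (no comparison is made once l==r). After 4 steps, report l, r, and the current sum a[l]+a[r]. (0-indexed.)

[0,18] -9+39=30 <70 → l++
[1,18] -6+39=33 <70 → l++
[2,18] -2+39=37 <70 → l++
[3,18] -1+39=38 <70 → l++

l=4, r=18, sum=41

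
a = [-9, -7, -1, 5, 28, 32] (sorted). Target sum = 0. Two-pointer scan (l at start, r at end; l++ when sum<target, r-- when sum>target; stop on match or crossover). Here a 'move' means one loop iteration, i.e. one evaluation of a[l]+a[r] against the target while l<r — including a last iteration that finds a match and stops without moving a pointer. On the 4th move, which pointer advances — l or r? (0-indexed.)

l=0 r=5: -9+32=23 >0, r--
l=0 r=4: -9+28=19 >0, r--
l=0 r=3: -9+5=-4 <0, l++
l=1 r=3: -7+5=-2 <0, l++

l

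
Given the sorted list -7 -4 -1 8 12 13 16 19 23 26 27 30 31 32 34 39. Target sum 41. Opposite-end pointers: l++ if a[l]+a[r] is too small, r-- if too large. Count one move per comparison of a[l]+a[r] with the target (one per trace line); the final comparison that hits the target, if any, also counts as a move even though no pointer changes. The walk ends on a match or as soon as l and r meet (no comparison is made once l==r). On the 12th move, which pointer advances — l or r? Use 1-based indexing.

r

l=1 r=16: -7+39=32 <41, l++
l=2 r=16: -4+39=35 <41, l++
l=3 r=16: -1+39=38 <41, l++
l=4 r=16: 8+39=47 >41, r--
l=4 r=15: 8+34=42 >41, r--
l=4 r=14: 8+32=40 <41, l++
l=5 r=14: 12+32=44 >41, r--
l=5 r=13: 12+31=43 >41, r--
l=5 r=12: 12+30=42 >41, r--
l=5 r=11: 12+27=39 <41, l++
l=6 r=11: 13+27=40 <41, l++
l=7 r=11: 16+27=43 >41, r--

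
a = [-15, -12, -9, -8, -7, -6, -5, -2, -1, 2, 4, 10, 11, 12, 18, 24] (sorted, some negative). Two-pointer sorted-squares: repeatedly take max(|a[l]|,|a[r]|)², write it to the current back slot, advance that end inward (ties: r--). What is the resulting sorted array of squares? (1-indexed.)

[1,16] |-15|<=|24| out[16]=576 → r--
[1,15] |-15|<=|18| out[15]=324 → r--
[1,14] |-15|>|12| out[14]=225 → l++
[2,14] |-12|<=|12| out[13]=144 → r--
[2,13] |-12|>|11| out[12]=144 → l++
[3,13] |-9|<=|11| out[11]=121 → r--
[3,12] |-9|<=|10| out[10]=100 → r--
[3,11] |-9|>|4| out[9]=81 → l++
[4,11] |-8|>|4| out[8]=64 → l++
[5,11] |-7|>|4| out[7]=49 → l++
[6,11] |-6|>|4| out[6]=36 → l++
[7,11] |-5|>|4| out[5]=25 → l++
[8,11] |-2|<=|4| out[4]=16 → r--
[8,10] |-2|<=|2| out[3]=4 → r--
[8,9] |-2|>|-1| out[2]=4 → l++
[9,9] |-1|<=|-1| out[1]=1 → r--

[1, 4, 4, 16, 25, 36, 49, 64, 81, 100, 121, 144, 144, 225, 324, 576]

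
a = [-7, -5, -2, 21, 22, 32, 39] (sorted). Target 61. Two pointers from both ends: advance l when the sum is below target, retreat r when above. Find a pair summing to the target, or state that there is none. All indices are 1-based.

(22, 39)

[1,7] -7+39=32 <61 → l++
[2,7] -5+39=34 <61 → l++
[3,7] -2+39=37 <61 → l++
[4,7] 21+39=60 <61 → l++
[5,7] 22+39=61 → found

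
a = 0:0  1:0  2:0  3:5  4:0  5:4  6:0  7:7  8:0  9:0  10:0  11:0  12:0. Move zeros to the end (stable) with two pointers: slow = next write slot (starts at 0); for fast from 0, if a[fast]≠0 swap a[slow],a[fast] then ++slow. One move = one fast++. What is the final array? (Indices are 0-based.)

slow=0 fast=0: a[fast]=0, fast++
slow=0 fast=1: a[fast]=0, fast++
slow=0 fast=2: a[fast]=0, fast++
slow=0 fast=3: a[fast]=5≠0 swap→a[0]=5, slow++,fast++
slow=1 fast=4: a[fast]=0, fast++
slow=1 fast=5: a[fast]=4≠0 swap→a[1]=4, slow++,fast++
slow=2 fast=6: a[fast]=0, fast++
slow=2 fast=7: a[fast]=7≠0 swap→a[2]=7, slow++,fast++
slow=3 fast=8: a[fast]=0, fast++
slow=3 fast=9: a[fast]=0, fast++
slow=3 fast=10: a[fast]=0, fast++
slow=3 fast=11: a[fast]=0, fast++
slow=3 fast=12: a[fast]=0, fast++

[5, 4, 7, 0, 0, 0, 0, 0, 0, 0, 0, 0, 0]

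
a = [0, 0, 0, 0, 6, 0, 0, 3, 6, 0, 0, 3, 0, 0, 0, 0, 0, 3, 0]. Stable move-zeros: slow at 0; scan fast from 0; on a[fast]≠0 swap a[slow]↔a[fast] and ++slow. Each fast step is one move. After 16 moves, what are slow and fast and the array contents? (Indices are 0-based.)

slow=4, fast=16, a=[6, 3, 6, 3, 0, 0, 0, 0, 0, 0, 0, 0, 0, 0, 0, 0, 0, 3, 0]

slow=0 fast=0: a[fast]=0, fast++
slow=0 fast=1: a[fast]=0, fast++
slow=0 fast=2: a[fast]=0, fast++
slow=0 fast=3: a[fast]=0, fast++
slow=0 fast=4: a[fast]=6≠0 swap→a[0]=6, slow++,fast++
slow=1 fast=5: a[fast]=0, fast++
slow=1 fast=6: a[fast]=0, fast++
slow=1 fast=7: a[fast]=3≠0 swap→a[1]=3, slow++,fast++
slow=2 fast=8: a[fast]=6≠0 swap→a[2]=6, slow++,fast++
slow=3 fast=9: a[fast]=0, fast++
slow=3 fast=10: a[fast]=0, fast++
slow=3 fast=11: a[fast]=3≠0 swap→a[3]=3, slow++,fast++
slow=4 fast=12: a[fast]=0, fast++
slow=4 fast=13: a[fast]=0, fast++
slow=4 fast=14: a[fast]=0, fast++
slow=4 fast=15: a[fast]=0, fast++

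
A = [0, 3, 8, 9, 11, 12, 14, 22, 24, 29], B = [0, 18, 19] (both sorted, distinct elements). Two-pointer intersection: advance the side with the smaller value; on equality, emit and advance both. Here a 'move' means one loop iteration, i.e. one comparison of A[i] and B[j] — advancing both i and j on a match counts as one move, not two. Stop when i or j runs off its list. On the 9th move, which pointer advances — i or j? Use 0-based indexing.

i=0 j=0: 0==0 emit, i++,j++
i=1 j=1: 3<18, i++
i=2 j=1: 8<18, i++
i=3 j=1: 9<18, i++
i=4 j=1: 11<18, i++
i=5 j=1: 12<18, i++
i=6 j=1: 14<18, i++
i=7 j=1: 22>18, j++
i=7 j=2: 22>19, j++

j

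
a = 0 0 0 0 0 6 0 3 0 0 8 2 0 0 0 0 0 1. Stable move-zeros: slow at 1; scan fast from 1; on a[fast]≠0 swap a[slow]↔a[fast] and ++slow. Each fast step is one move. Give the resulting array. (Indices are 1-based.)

(s=1,f=1) a[fast]=0 → fast++
(s=1,f=2) a[fast]=0 → fast++
(s=1,f=3) a[fast]=0 → fast++
(s=1,f=4) a[fast]=0 → fast++
(s=1,f=5) a[fast]=0 → fast++
(s=1,f=6) a[fast]=6≠0 swap→a[1]=6 → slow++,fast++
(s=2,f=7) a[fast]=0 → fast++
(s=2,f=8) a[fast]=3≠0 swap→a[2]=3 → slow++,fast++
(s=3,f=9) a[fast]=0 → fast++
(s=3,f=10) a[fast]=0 → fast++
(s=3,f=11) a[fast]=8≠0 swap→a[3]=8 → slow++,fast++
(s=4,f=12) a[fast]=2≠0 swap→a[4]=2 → slow++,fast++
(s=5,f=13) a[fast]=0 → fast++
(s=5,f=14) a[fast]=0 → fast++
(s=5,f=15) a[fast]=0 → fast++
(s=5,f=16) a[fast]=0 → fast++
(s=5,f=17) a[fast]=0 → fast++
(s=5,f=18) a[fast]=1≠0 swap→a[5]=1 → slow++,fast++

[6, 3, 8, 2, 1, 0, 0, 0, 0, 0, 0, 0, 0, 0, 0, 0, 0, 0]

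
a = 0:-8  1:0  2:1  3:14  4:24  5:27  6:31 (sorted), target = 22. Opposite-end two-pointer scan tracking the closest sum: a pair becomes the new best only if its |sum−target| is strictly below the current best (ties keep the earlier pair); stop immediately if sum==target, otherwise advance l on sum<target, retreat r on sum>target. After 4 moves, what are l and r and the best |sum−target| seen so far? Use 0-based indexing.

l=1, r=3, best |Δ|=1

[0,6] -8+31=23 d=1 * → r--
[0,5] -8+27=19 d=3 → l++
[1,5] 0+27=27 d=5 → r--
[1,4] 0+24=24 d=2 → r--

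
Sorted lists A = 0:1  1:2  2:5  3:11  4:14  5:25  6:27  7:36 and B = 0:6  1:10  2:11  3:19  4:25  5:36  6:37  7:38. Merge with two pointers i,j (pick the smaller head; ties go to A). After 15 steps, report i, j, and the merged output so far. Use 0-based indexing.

i=8, j=7, merged so far=[1, 2, 5, 6, 10, 11, 11, 14, 19, 25, 25, 27, 36, 36, 37]

[i=0,j=0] A[i]=1<=B[j]=6 take 1 → i++
[i=1,j=0] A[i]=2<=B[j]=6 take 2 → i++
[i=2,j=0] A[i]=5<=B[j]=6 take 5 → i++
[i=3,j=0] A[i]=11>B[j]=6 take 6 → j++
[i=3,j=1] A[i]=11>B[j]=10 take 10 → j++
[i=3,j=2] A[i]=11<=B[j]=11 take 11 → i++
[i=4,j=2] A[i]=14>B[j]=11 take 11 → j++
[i=4,j=3] A[i]=14<=B[j]=19 take 14 → i++
[i=5,j=3] A[i]=25>B[j]=19 take 19 → j++
[i=5,j=4] A[i]=25<=B[j]=25 take 25 → i++
[i=6,j=4] A[i]=27>B[j]=25 take 25 → j++
[i=6,j=5] A[i]=27<=B[j]=36 take 27 → i++
[i=7,j=5] A[i]=36<=B[j]=36 take 36 → i++
[i=8,j=5] A done, take B[j]=36 → j++
[i=8,j=6] A done, take B[j]=37 → j++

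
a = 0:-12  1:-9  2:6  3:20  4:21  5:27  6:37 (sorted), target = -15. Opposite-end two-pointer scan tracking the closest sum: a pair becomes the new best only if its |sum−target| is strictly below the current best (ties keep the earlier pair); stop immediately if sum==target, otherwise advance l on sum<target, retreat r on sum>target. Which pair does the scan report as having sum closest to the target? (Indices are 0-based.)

l=0 r=6: -12+37=25 d=40 *, r--
l=0 r=5: -12+27=15 d=30 *, r--
l=0 r=4: -12+21=9 d=24 *, r--
l=0 r=3: -12+20=8 d=23 *, r--
l=0 r=2: -12+6=-6 d=9 *, r--
l=0 r=1: -12+-9=-21 d=6 *, l++

pair (-12, -9) with sum -21 (|Δ|=6)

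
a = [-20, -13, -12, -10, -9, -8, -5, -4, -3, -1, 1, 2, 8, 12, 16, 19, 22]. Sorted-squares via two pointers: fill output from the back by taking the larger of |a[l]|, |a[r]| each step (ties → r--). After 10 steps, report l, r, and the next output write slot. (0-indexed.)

l=5, r=11, next write slot=6

l=0 r=16: |-20|<=|22| out[16]=484, r--
l=0 r=15: |-20|>|19| out[15]=400, l++
l=1 r=15: |-13|<=|19| out[14]=361, r--
l=1 r=14: |-13|<=|16| out[13]=256, r--
l=1 r=13: |-13|>|12| out[12]=169, l++
l=2 r=13: |-12|<=|12| out[11]=144, r--
l=2 r=12: |-12|>|8| out[10]=144, l++
l=3 r=12: |-10|>|8| out[9]=100, l++
l=4 r=12: |-9|>|8| out[8]=81, l++
l=5 r=12: |-8|<=|8| out[7]=64, r--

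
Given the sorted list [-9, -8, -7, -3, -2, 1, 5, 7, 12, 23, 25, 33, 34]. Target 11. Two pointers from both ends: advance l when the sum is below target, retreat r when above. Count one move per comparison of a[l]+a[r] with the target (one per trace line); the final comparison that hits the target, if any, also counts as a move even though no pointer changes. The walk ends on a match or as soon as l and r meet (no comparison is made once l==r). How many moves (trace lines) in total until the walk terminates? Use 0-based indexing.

12 moves

[0,12] -9+34=25 >11 → r--
[0,11] -9+33=24 >11 → r--
[0,10] -9+25=16 >11 → r--
[0,9] -9+23=14 >11 → r--
[0,8] -9+12=3 <11 → l++
[1,8] -8+12=4 <11 → l++
[2,8] -7+12=5 <11 → l++
[3,8] -3+12=9 <11 → l++
[4,8] -2+12=10 <11 → l++
[5,8] 1+12=13 >11 → r--
[5,7] 1+7=8 <11 → l++
[6,7] 5+7=12 >11 → r--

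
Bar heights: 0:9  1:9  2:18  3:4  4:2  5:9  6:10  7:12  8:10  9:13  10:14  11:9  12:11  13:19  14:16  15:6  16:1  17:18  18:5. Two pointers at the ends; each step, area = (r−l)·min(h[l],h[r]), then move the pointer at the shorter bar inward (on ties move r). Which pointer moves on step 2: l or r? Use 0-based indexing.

l

[0,18] min(9,5)*18=90 best=90 * → r--
[0,17] min(9,18)*17=153 best=153 * → l++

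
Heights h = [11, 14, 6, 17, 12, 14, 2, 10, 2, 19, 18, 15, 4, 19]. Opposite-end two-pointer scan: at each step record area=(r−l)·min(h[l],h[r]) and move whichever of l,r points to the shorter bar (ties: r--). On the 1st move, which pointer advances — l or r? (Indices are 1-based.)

l

l=1 r=14: min(11,19)*13=143 best=143 *, l++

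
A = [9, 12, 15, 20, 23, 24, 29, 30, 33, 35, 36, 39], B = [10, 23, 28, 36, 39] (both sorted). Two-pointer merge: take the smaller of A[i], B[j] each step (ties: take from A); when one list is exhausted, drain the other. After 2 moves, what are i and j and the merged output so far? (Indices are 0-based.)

i=1, j=1, merged so far=[9, 10]

i=0 j=0: A[i]=9<=B[j]=10 take 9, i++
i=1 j=0: A[i]=12>B[j]=10 take 10, j++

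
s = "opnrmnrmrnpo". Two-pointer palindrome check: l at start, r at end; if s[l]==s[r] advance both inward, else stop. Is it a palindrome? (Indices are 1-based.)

[1,12] 'o'=='o' → l++,r--
[2,11] 'p'=='p' → l++,r--
[3,10] 'n'=='n' → l++,r--
[4,9] 'r'=='r' → l++,r--
[5,8] 'm'=='m' → l++,r--
[6,7] 'n'!='r' → stop

not a palindrome (mismatch at 6,7)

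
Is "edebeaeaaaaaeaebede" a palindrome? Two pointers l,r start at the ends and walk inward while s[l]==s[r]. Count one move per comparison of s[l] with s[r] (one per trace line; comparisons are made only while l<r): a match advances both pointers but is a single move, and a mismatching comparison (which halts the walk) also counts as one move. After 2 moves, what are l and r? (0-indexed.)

l=2, r=16

l=0 r=18: 'e'=='e', l++,r--
l=1 r=17: 'd'=='d', l++,r--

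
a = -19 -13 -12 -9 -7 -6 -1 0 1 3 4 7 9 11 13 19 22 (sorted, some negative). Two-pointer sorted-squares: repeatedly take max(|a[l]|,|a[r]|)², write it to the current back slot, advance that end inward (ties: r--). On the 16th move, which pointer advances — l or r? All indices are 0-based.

l

l=0 r=16: |-19|<=|22| out[16]=484, r--
l=0 r=15: |-19|<=|19| out[15]=361, r--
l=0 r=14: |-19|>|13| out[14]=361, l++
l=1 r=14: |-13|<=|13| out[13]=169, r--
l=1 r=13: |-13|>|11| out[12]=169, l++
l=2 r=13: |-12|>|11| out[11]=144, l++
l=3 r=13: |-9|<=|11| out[10]=121, r--
l=3 r=12: |-9|<=|9| out[9]=81, r--
l=3 r=11: |-9|>|7| out[8]=81, l++
l=4 r=11: |-7|<=|7| out[7]=49, r--
l=4 r=10: |-7|>|4| out[6]=49, l++
l=5 r=10: |-6|>|4| out[5]=36, l++
l=6 r=10: |-1|<=|4| out[4]=16, r--
l=6 r=9: |-1|<=|3| out[3]=9, r--
l=6 r=8: |-1|<=|1| out[2]=1, r--
l=6 r=7: |-1|>|0| out[1]=1, l++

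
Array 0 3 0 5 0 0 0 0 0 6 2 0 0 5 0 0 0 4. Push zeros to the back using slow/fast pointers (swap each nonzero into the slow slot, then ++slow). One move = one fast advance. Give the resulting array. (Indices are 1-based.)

[3, 5, 6, 2, 5, 4, 0, 0, 0, 0, 0, 0, 0, 0, 0, 0, 0, 0]

(s=1,f=1) a[fast]=0 → fast++
(s=1,f=2) a[fast]=3≠0 swap→a[1]=3 → slow++,fast++
(s=2,f=3) a[fast]=0 → fast++
(s=2,f=4) a[fast]=5≠0 swap→a[2]=5 → slow++,fast++
(s=3,f=5) a[fast]=0 → fast++
(s=3,f=6) a[fast]=0 → fast++
(s=3,f=7) a[fast]=0 → fast++
(s=3,f=8) a[fast]=0 → fast++
(s=3,f=9) a[fast]=0 → fast++
(s=3,f=10) a[fast]=6≠0 swap→a[3]=6 → slow++,fast++
(s=4,f=11) a[fast]=2≠0 swap→a[4]=2 → slow++,fast++
(s=5,f=12) a[fast]=0 → fast++
(s=5,f=13) a[fast]=0 → fast++
(s=5,f=14) a[fast]=5≠0 swap→a[5]=5 → slow++,fast++
(s=6,f=15) a[fast]=0 → fast++
(s=6,f=16) a[fast]=0 → fast++
(s=6,f=17) a[fast]=0 → fast++
(s=6,f=18) a[fast]=4≠0 swap→a[6]=4 → slow++,fast++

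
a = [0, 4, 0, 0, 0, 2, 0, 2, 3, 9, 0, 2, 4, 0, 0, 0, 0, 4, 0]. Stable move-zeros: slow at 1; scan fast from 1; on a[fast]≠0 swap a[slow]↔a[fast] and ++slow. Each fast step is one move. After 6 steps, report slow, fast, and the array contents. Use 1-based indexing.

(s=1,f=1) a[fast]=0 → fast++
(s=1,f=2) a[fast]=4≠0 swap→a[1]=4 → slow++,fast++
(s=2,f=3) a[fast]=0 → fast++
(s=2,f=4) a[fast]=0 → fast++
(s=2,f=5) a[fast]=0 → fast++
(s=2,f=6) a[fast]=2≠0 swap→a[2]=2 → slow++,fast++

slow=3, fast=7, a=[4, 2, 0, 0, 0, 0, 0, 2, 3, 9, 0, 2, 4, 0, 0, 0, 0, 4, 0]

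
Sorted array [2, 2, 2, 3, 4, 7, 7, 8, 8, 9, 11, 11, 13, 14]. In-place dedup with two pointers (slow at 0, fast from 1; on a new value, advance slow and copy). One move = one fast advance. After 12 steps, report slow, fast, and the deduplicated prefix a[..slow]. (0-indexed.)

slow=0 fast=1: a[fast]=2=a[slow] dup, fast++
slow=0 fast=2: a[fast]=2=a[slow] dup, fast++
slow=0 fast=3: a[fast]=3≠a[slow]=2 write a[1]=3, slow++,fast++
slow=1 fast=4: a[fast]=4≠a[slow]=3 write a[2]=4, slow++,fast++
slow=2 fast=5: a[fast]=7≠a[slow]=4 write a[3]=7, slow++,fast++
slow=3 fast=6: a[fast]=7=a[slow] dup, fast++
slow=3 fast=7: a[fast]=8≠a[slow]=7 write a[4]=8, slow++,fast++
slow=4 fast=8: a[fast]=8=a[slow] dup, fast++
slow=4 fast=9: a[fast]=9≠a[slow]=8 write a[5]=9, slow++,fast++
slow=5 fast=10: a[fast]=11≠a[slow]=9 write a[6]=11, slow++,fast++
slow=6 fast=11: a[fast]=11=a[slow] dup, fast++
slow=6 fast=12: a[fast]=13≠a[slow]=11 write a[7]=13, slow++,fast++

slow=7, fast=13, prefix=[2, 3, 4, 7, 8, 9, 11, 13]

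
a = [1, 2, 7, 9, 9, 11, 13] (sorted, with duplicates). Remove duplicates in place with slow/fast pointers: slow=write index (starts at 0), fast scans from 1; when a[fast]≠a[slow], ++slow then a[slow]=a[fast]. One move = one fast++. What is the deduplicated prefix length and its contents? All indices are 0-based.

slow=0 fast=1: a[fast]=2≠a[slow]=1 write a[1]=2, slow++,fast++
slow=1 fast=2: a[fast]=7≠a[slow]=2 write a[2]=7, slow++,fast++
slow=2 fast=3: a[fast]=9≠a[slow]=7 write a[3]=9, slow++,fast++
slow=3 fast=4: a[fast]=9=a[slow] dup, fast++
slow=3 fast=5: a[fast]=11≠a[slow]=9 write a[4]=11, slow++,fast++
slow=4 fast=6: a[fast]=13≠a[slow]=11 write a[5]=13, slow++,fast++

length 6; prefix = [1, 2, 7, 9, 11, 13]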